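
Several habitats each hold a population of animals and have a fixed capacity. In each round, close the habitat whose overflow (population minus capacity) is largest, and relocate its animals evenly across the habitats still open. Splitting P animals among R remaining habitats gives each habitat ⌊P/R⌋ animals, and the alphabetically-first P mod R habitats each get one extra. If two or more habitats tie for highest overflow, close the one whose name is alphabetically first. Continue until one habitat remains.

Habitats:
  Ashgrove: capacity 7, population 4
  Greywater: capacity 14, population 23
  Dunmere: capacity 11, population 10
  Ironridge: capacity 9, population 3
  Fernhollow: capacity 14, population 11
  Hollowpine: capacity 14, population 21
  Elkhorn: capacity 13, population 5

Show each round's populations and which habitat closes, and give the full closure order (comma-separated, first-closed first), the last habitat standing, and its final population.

Closure order: Greywater, Hollowpine, Dunmere, Ashgrove, Fernhollow, Elkhorn
Last habitat: Ironridge with 77 animals

Round 1: Ashgrove=4 Dunmere=10 Elkhorn=5 Fernhollow=11 Greywater=23 Hollowpine=21 Ironridge=3 → close Greywater (overflow 9)
  23÷6 = 3 each, +1 to first 5
Round 2: Ashgrove=8 Dunmere=14 Elkhorn=9 Fernhollow=15 Hollowpine=25 Ironridge=6 → close Hollowpine (overflow 11)
  25÷5 = 5 each, +1 to first 0
Round 3: Ashgrove=13 Dunmere=19 Elkhorn=14 Fernhollow=20 Ironridge=11 → close Dunmere (overflow 8)
  19÷4 = 4 each, +1 to first 3
Round 4: Ashgrove=18 Elkhorn=19 Fernhollow=25 Ironridge=15 → close Ashgrove (overflow 11)
  18÷3 = 6 each, +1 to first 0
Round 5: Elkhorn=25 Fernhollow=31 Ironridge=21 → close Fernhollow (overflow 17)
  31÷2 = 15 each, +1 to first 1
Round 6: Elkhorn=41 Ironridge=36 → close Elkhorn (overflow 28)
  41÷1 = 41 each, +1 to first 0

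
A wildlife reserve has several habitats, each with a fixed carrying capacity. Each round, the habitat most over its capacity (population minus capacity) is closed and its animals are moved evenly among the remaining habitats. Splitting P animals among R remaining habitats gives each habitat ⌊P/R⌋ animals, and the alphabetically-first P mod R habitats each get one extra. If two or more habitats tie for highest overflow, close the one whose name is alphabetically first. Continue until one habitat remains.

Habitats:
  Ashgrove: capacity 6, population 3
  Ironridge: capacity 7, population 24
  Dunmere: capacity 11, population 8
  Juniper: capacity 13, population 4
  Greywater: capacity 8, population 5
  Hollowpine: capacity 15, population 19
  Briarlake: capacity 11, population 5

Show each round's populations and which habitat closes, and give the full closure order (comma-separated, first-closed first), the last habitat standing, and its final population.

Round 1: Ashgrove=3 Briarlake=5 Dunmere=8 Greywater=5 Hollowpine=19 Ironridge=24 Juniper=4 → close Ironridge (overflow 17)
  24÷6 = 4 each, +1 to first 0
Round 2: Ashgrove=7 Briarlake=9 Dunmere=12 Greywater=9 Hollowpine=23 Juniper=8 → close Hollowpine (overflow 8)
  23÷5 = 4 each, +1 to first 3
Round 3: Ashgrove=12 Briarlake=14 Dunmere=17 Greywater=13 Juniper=12 → close Ashgrove (overflow 6)
  12÷4 = 3 each, +1 to first 0
Round 4: Briarlake=17 Dunmere=20 Greywater=16 Juniper=15 → close Dunmere (overflow 9)
  20÷3 = 6 each, +1 to first 2
Round 5: Briarlake=24 Greywater=23 Juniper=21 → close Greywater (overflow 15)
  23÷2 = 11 each, +1 to first 1
Round 6: Briarlake=36 Juniper=32 → close Briarlake (overflow 25)
  36÷1 = 36 each, +1 to first 0

Closure order: Ironridge, Hollowpine, Ashgrove, Dunmere, Greywater, Briarlake
Last habitat: Juniper with 68 animals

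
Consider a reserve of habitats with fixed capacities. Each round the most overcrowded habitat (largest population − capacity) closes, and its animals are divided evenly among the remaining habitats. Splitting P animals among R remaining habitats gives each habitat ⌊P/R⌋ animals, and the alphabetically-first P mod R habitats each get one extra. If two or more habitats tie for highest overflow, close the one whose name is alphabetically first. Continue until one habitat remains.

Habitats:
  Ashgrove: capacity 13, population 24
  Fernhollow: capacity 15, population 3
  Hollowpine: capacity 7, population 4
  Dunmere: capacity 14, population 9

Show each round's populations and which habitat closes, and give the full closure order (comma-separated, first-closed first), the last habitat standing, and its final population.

Round 1: Ashgrove=24 Dunmere=9 Fernhollow=3 Hollowpine=4 → close Ashgrove (overflow 11)
  24÷3 = 8 each, +1 to first 0
Round 2: Dunmere=17 Fernhollow=11 Hollowpine=12 → close Hollowpine (overflow 5)
  12÷2 = 6 each, +1 to first 0
Round 3: Dunmere=23 Fernhollow=17 → close Dunmere (overflow 9)
  23÷1 = 23 each, +1 to first 0

Closure order: Ashgrove, Hollowpine, Dunmere
Last habitat: Fernhollow with 40 animals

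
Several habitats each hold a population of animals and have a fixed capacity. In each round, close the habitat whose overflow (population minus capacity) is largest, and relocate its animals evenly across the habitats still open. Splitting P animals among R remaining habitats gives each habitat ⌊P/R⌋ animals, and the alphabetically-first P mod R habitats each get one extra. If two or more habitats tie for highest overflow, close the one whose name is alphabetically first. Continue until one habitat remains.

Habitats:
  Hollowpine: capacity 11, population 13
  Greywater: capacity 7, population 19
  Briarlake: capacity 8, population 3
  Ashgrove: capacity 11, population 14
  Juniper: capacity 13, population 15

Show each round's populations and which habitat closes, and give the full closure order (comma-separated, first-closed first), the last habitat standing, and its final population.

Closure order: Greywater, Ashgrove, Hollowpine, Juniper
Last habitat: Briarlake with 64 animals

Round 1: Ashgrove=14 Briarlake=3 Greywater=19 Hollowpine=13 Juniper=15 → close Greywater (overflow 12)
  19÷4 = 4 each, +1 to first 3
Round 2: Ashgrove=19 Briarlake=8 Hollowpine=18 Juniper=19 → close Ashgrove (overflow 8)
  19÷3 = 6 each, +1 to first 1
Round 3: Briarlake=15 Hollowpine=24 Juniper=25 → close Hollowpine (overflow 13)
  24÷2 = 12 each, +1 to first 0
Round 4: Briarlake=27 Juniper=37 → close Juniper (overflow 24)
  37÷1 = 37 each, +1 to first 0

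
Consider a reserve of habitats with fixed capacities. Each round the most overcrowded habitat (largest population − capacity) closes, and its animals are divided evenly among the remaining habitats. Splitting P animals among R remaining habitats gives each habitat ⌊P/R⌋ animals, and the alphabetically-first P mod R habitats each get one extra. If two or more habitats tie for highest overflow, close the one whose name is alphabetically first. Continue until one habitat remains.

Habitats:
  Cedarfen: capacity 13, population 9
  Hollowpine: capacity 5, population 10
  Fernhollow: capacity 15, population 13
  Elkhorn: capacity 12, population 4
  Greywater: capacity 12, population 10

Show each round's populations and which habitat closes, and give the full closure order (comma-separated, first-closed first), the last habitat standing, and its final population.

Closure order: Hollowpine, Fernhollow, Greywater, Cedarfen
Last habitat: Elkhorn with 46 animals

Round 1: Cedarfen=9 Elkhorn=4 Fernhollow=13 Greywater=10 Hollowpine=10 → close Hollowpine (overflow 5)
  10÷4 = 2 each, +1 to first 2
Round 2: Cedarfen=12 Elkhorn=7 Fernhollow=15 Greywater=12 → close Fernhollow (overflow 0)
  15÷3 = 5 each, +1 to first 0
Round 3: Cedarfen=17 Elkhorn=12 Greywater=17 → close Greywater (overflow 5)
  17÷2 = 8 each, +1 to first 1
Round 4: Cedarfen=26 Elkhorn=20 → close Cedarfen (overflow 13)
  26÷1 = 26 each, +1 to first 0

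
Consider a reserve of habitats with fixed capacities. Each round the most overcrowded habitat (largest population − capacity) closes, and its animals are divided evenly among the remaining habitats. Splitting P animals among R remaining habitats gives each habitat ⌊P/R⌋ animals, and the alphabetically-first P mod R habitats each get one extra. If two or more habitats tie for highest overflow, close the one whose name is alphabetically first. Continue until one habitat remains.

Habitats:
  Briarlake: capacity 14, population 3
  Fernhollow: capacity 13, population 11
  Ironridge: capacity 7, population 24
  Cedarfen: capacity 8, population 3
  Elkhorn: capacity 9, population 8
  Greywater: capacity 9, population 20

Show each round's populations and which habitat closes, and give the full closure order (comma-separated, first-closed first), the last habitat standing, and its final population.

Round 1: Briarlake=3 Cedarfen=3 Elkhorn=8 Fernhollow=11 Greywater=20 Ironridge=24 → close Ironridge (overflow 17)
  24÷5 = 4 each, +1 to first 4
Round 2: Briarlake=8 Cedarfen=8 Elkhorn=13 Fernhollow=16 Greywater=24 → close Greywater (overflow 15)
  24÷4 = 6 each, +1 to first 0
Round 3: Briarlake=14 Cedarfen=14 Elkhorn=19 Fernhollow=22 → close Elkhorn (overflow 10)
  19÷3 = 6 each, +1 to first 1
Round 4: Briarlake=21 Cedarfen=20 Fernhollow=28 → close Fernhollow (overflow 15)
  28÷2 = 14 each, +1 to first 0
Round 5: Briarlake=35 Cedarfen=34 → close Cedarfen (overflow 26)
  34÷1 = 34 each, +1 to first 0

Closure order: Ironridge, Greywater, Elkhorn, Fernhollow, Cedarfen
Last habitat: Briarlake with 69 animals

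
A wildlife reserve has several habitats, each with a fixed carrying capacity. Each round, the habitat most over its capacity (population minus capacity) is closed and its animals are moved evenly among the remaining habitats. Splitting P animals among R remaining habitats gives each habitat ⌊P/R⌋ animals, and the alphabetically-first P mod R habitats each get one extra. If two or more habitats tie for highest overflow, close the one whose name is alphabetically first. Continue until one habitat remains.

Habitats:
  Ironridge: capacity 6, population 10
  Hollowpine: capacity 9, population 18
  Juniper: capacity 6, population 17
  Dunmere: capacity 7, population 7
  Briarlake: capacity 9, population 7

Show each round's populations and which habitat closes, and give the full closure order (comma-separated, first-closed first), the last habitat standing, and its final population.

Round 1: Briarlake=7 Dunmere=7 Hollowpine=18 Ironridge=10 Juniper=17 → close Juniper (overflow 11)
  17÷4 = 4 each, +1 to first 1
Round 2: Briarlake=12 Dunmere=11 Hollowpine=22 Ironridge=14 → close Hollowpine (overflow 13)
  22÷3 = 7 each, +1 to first 1
Round 3: Briarlake=20 Dunmere=18 Ironridge=21 → close Ironridge (overflow 15)
  21÷2 = 10 each, +1 to first 1
Round 4: Briarlake=31 Dunmere=28 → close Briarlake (overflow 22)
  31÷1 = 31 each, +1 to first 0

Closure order: Juniper, Hollowpine, Ironridge, Briarlake
Last habitat: Dunmere with 59 animals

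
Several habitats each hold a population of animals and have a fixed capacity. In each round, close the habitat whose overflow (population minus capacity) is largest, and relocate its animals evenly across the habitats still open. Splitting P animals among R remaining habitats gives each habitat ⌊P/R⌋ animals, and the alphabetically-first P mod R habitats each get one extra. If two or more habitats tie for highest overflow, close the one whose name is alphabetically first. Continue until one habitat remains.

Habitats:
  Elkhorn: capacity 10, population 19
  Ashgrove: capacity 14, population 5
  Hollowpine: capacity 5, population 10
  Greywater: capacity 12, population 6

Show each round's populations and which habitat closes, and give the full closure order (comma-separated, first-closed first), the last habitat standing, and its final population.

Closure order: Elkhorn, Hollowpine, Greywater
Last habitat: Ashgrove with 40 animals

Round 1: Ashgrove=5 Elkhorn=19 Greywater=6 Hollowpine=10 → close Elkhorn (overflow 9)
  19÷3 = 6 each, +1 to first 1
Round 2: Ashgrove=12 Greywater=12 Hollowpine=16 → close Hollowpine (overflow 11)
  16÷2 = 8 each, +1 to first 0
Round 3: Ashgrove=20 Greywater=20 → close Greywater (overflow 8)
  20÷1 = 20 each, +1 to first 0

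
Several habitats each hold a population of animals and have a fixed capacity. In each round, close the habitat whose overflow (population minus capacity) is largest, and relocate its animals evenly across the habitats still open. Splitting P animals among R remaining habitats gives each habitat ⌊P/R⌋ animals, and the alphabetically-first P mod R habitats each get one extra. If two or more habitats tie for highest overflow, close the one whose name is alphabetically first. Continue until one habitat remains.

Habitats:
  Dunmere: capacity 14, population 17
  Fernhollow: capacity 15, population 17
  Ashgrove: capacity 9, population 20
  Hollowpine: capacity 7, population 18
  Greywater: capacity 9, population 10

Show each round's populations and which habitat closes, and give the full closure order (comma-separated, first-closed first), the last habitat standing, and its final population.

Closure order: Ashgrove, Hollowpine, Dunmere, Fernhollow
Last habitat: Greywater with 82 animals

Round 1: Ashgrove=20 Dunmere=17 Fernhollow=17 Greywater=10 Hollowpine=18 → close Ashgrove (overflow 11)
  20÷4 = 5 each, +1 to first 0
Round 2: Dunmere=22 Fernhollow=22 Greywater=15 Hollowpine=23 → close Hollowpine (overflow 16)
  23÷3 = 7 each, +1 to first 2
Round 3: Dunmere=30 Fernhollow=30 Greywater=22 → close Dunmere (overflow 16)
  30÷2 = 15 each, +1 to first 0
Round 4: Fernhollow=45 Greywater=37 → close Fernhollow (overflow 30)
  45÷1 = 45 each, +1 to first 0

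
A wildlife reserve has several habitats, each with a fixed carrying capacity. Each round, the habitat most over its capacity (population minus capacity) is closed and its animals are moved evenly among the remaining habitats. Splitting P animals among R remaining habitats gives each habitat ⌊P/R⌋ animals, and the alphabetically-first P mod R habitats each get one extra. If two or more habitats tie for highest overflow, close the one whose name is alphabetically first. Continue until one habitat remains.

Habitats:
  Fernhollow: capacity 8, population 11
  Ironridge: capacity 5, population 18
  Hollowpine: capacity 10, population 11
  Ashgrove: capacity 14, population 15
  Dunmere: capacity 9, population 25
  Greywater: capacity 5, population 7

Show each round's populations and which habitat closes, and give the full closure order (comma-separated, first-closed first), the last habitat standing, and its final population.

Closure order: Dunmere, Ironridge, Fernhollow, Ashgrove, Greywater
Last habitat: Hollowpine with 87 animals

Round 1: Ashgrove=15 Dunmere=25 Fernhollow=11 Greywater=7 Hollowpine=11 Ironridge=18 → close Dunmere (overflow 16)
  25÷5 = 5 each, +1 to first 0
Round 2: Ashgrove=20 Fernhollow=16 Greywater=12 Hollowpine=16 Ironridge=23 → close Ironridge (overflow 18)
  23÷4 = 5 each, +1 to first 3
Round 3: Ashgrove=26 Fernhollow=22 Greywater=18 Hollowpine=21 → close Fernhollow (overflow 14)
  22÷3 = 7 each, +1 to first 1
Round 4: Ashgrove=34 Greywater=25 Hollowpine=28 → close Ashgrove (overflow 20)
  34÷2 = 17 each, +1 to first 0
Round 5: Greywater=42 Hollowpine=45 → close Greywater (overflow 37)
  42÷1 = 42 each, +1 to first 0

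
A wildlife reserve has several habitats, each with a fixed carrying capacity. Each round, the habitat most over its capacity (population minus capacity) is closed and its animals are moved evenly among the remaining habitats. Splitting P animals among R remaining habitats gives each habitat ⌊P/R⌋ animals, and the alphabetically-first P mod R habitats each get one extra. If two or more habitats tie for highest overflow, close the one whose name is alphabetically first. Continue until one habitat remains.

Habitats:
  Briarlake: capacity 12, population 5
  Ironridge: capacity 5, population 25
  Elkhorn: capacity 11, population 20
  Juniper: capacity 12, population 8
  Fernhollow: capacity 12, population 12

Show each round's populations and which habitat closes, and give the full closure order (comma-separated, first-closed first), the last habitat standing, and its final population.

Closure order: Ironridge, Elkhorn, Fernhollow, Briarlake
Last habitat: Juniper with 70 animals

Round 1: Briarlake=5 Elkhorn=20 Fernhollow=12 Ironridge=25 Juniper=8 → close Ironridge (overflow 20)
  25÷4 = 6 each, +1 to first 1
Round 2: Briarlake=12 Elkhorn=26 Fernhollow=18 Juniper=14 → close Elkhorn (overflow 15)
  26÷3 = 8 each, +1 to first 2
Round 3: Briarlake=21 Fernhollow=27 Juniper=22 → close Fernhollow (overflow 15)
  27÷2 = 13 each, +1 to first 1
Round 4: Briarlake=35 Juniper=35 → close Briarlake (overflow 23)
  35÷1 = 35 each, +1 to first 0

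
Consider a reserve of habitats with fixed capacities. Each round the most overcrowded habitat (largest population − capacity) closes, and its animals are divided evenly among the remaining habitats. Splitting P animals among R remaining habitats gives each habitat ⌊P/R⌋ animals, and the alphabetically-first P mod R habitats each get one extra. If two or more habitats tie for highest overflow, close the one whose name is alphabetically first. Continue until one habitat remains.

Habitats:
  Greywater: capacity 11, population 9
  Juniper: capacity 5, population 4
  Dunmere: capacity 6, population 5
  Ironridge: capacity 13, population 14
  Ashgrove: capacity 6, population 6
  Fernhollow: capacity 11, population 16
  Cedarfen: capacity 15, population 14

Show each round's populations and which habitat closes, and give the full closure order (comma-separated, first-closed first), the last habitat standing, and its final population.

Round 1: Ashgrove=6 Cedarfen=14 Dunmere=5 Fernhollow=16 Greywater=9 Ironridge=14 Juniper=4 → close Fernhollow (overflow 5)
  16÷6 = 2 each, +1 to first 4
Round 2: Ashgrove=9 Cedarfen=17 Dunmere=8 Greywater=12 Ironridge=16 Juniper=6 → close Ashgrove (overflow 3)
  9÷5 = 1 each, +1 to first 4
Round 3: Cedarfen=19 Dunmere=10 Greywater=14 Ironridge=18 Juniper=7 → close Ironridge (overflow 5)
  18÷4 = 4 each, +1 to first 2
Round 4: Cedarfen=24 Dunmere=15 Greywater=18 Juniper=11 → close Cedarfen (overflow 9)
  24÷3 = 8 each, +1 to first 0
Round 5: Dunmere=23 Greywater=26 Juniper=19 → close Dunmere (overflow 17)
  23÷2 = 11 each, +1 to first 1
Round 6: Greywater=38 Juniper=30 → close Greywater (overflow 27)
  38÷1 = 38 each, +1 to first 0

Closure order: Fernhollow, Ashgrove, Ironridge, Cedarfen, Dunmere, Greywater
Last habitat: Juniper with 68 animals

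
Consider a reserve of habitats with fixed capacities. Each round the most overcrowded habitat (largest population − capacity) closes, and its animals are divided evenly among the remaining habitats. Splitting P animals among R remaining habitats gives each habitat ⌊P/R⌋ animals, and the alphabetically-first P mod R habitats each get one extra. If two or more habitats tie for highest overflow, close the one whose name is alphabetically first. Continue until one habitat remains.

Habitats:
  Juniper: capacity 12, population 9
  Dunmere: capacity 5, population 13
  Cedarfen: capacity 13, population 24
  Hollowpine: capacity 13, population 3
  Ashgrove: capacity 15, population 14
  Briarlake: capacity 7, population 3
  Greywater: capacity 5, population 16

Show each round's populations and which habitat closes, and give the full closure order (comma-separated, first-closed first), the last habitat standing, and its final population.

Closure order: Cedarfen, Greywater, Dunmere, Ashgrove, Briarlake, Juniper
Last habitat: Hollowpine with 82 animals

Round 1: Ashgrove=14 Briarlake=3 Cedarfen=24 Dunmere=13 Greywater=16 Hollowpine=3 Juniper=9 → close Cedarfen (overflow 11)
  24÷6 = 4 each, +1 to first 0
Round 2: Ashgrove=18 Briarlake=7 Dunmere=17 Greywater=20 Hollowpine=7 Juniper=13 → close Greywater (overflow 15)
  20÷5 = 4 each, +1 to first 0
Round 3: Ashgrove=22 Briarlake=11 Dunmere=21 Hollowpine=11 Juniper=17 → close Dunmere (overflow 16)
  21÷4 = 5 each, +1 to first 1
Round 4: Ashgrove=28 Briarlake=16 Hollowpine=16 Juniper=22 → close Ashgrove (overflow 13)
  28÷3 = 9 each, +1 to first 1
Round 5: Briarlake=26 Hollowpine=25 Juniper=31 → close Briarlake (overflow 19)
  26÷2 = 13 each, +1 to first 0
Round 6: Hollowpine=38 Juniper=44 → close Juniper (overflow 32)
  44÷1 = 44 each, +1 to first 0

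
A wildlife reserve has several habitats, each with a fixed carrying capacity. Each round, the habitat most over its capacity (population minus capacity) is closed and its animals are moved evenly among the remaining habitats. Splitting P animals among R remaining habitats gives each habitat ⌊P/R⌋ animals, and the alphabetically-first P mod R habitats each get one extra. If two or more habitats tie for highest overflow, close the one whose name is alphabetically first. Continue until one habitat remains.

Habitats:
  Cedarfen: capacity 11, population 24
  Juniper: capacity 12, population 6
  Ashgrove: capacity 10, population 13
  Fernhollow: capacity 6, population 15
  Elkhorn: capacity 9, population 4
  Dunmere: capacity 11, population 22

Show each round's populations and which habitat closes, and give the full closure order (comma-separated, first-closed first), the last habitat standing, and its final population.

Round 1: Ashgrove=13 Cedarfen=24 Dunmere=22 Elkhorn=4 Fernhollow=15 Juniper=6 → close Cedarfen (overflow 13)
  24÷5 = 4 each, +1 to first 4
Round 2: Ashgrove=18 Dunmere=27 Elkhorn=9 Fernhollow=20 Juniper=10 → close Dunmere (overflow 16)
  27÷4 = 6 each, +1 to first 3
Round 3: Ashgrove=25 Elkhorn=16 Fernhollow=27 Juniper=16 → close Fernhollow (overflow 21)
  27÷3 = 9 each, +1 to first 0
Round 4: Ashgrove=34 Elkhorn=25 Juniper=25 → close Ashgrove (overflow 24)
  34÷2 = 17 each, +1 to first 0
Round 5: Elkhorn=42 Juniper=42 → close Elkhorn (overflow 33)
  42÷1 = 42 each, +1 to first 0

Closure order: Cedarfen, Dunmere, Fernhollow, Ashgrove, Elkhorn
Last habitat: Juniper with 84 animals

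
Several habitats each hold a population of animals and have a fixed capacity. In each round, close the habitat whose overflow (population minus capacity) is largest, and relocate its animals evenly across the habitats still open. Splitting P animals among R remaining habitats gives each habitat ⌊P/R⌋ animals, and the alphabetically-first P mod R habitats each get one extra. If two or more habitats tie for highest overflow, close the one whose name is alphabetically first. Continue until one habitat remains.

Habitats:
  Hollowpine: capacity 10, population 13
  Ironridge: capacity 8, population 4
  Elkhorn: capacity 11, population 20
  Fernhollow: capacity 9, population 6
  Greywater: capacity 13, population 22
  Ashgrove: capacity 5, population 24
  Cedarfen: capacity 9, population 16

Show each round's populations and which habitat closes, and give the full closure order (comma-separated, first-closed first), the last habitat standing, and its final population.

Round 1: Ashgrove=24 Cedarfen=16 Elkhorn=20 Fernhollow=6 Greywater=22 Hollowpine=13 Ironridge=4 → close Ashgrove (overflow 19)
  24÷6 = 4 each, +1 to first 0
Round 2: Cedarfen=20 Elkhorn=24 Fernhollow=10 Greywater=26 Hollowpine=17 Ironridge=8 → close Elkhorn (overflow 13)
  24÷5 = 4 each, +1 to first 4
Round 3: Cedarfen=25 Fernhollow=15 Greywater=31 Hollowpine=22 Ironridge=12 → close Greywater (overflow 18)
  31÷4 = 7 each, +1 to first 3
Round 4: Cedarfen=33 Fernhollow=23 Hollowpine=30 Ironridge=19 → close Cedarfen (overflow 24)
  33÷3 = 11 each, +1 to first 0
Round 5: Fernhollow=34 Hollowpine=41 Ironridge=30 → close Hollowpine (overflow 31)
  41÷2 = 20 each, +1 to first 1
Round 6: Fernhollow=55 Ironridge=50 → close Fernhollow (overflow 46)
  55÷1 = 55 each, +1 to first 0

Closure order: Ashgrove, Elkhorn, Greywater, Cedarfen, Hollowpine, Fernhollow
Last habitat: Ironridge with 105 animals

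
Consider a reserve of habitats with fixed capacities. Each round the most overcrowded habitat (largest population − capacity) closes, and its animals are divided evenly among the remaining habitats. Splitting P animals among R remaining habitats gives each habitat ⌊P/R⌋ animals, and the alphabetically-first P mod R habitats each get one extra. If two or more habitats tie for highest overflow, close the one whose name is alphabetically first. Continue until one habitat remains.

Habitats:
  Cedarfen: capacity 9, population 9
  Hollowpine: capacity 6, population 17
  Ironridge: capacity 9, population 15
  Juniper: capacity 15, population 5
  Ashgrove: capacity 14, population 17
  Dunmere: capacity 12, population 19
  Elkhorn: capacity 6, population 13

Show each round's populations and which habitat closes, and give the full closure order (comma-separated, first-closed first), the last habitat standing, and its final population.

Closure order: Hollowpine, Dunmere, Elkhorn, Ironridge, Ashgrove, Cedarfen
Last habitat: Juniper with 95 animals

Round 1: Ashgrove=17 Cedarfen=9 Dunmere=19 Elkhorn=13 Hollowpine=17 Ironridge=15 Juniper=5 → close Hollowpine (overflow 11)
  17÷6 = 2 each, +1 to first 5
Round 2: Ashgrove=20 Cedarfen=12 Dunmere=22 Elkhorn=16 Ironridge=18 Juniper=7 → close Dunmere (overflow 10)
  22÷5 = 4 each, +1 to first 2
Round 3: Ashgrove=25 Cedarfen=17 Elkhorn=20 Ironridge=22 Juniper=11 → close Elkhorn (overflow 14)
  20÷4 = 5 each, +1 to first 0
Round 4: Ashgrove=30 Cedarfen=22 Ironridge=27 Juniper=16 → close Ironridge (overflow 18)
  27÷3 = 9 each, +1 to first 0
Round 5: Ashgrove=39 Cedarfen=31 Juniper=25 → close Ashgrove (overflow 25)
  39÷2 = 19 each, +1 to first 1
Round 6: Cedarfen=51 Juniper=44 → close Cedarfen (overflow 42)
  51÷1 = 51 each, +1 to first 0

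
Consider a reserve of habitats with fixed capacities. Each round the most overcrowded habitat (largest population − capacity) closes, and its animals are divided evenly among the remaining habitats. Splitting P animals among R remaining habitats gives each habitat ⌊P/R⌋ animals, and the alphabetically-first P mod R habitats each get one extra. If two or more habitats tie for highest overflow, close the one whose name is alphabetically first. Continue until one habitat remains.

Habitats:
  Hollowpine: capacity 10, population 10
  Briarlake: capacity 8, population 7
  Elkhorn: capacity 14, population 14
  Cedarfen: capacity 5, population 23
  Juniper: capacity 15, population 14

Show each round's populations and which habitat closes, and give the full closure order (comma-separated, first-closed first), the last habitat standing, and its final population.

Round 1: Briarlake=7 Cedarfen=23 Elkhorn=14 Hollowpine=10 Juniper=14 → close Cedarfen (overflow 18)
  23÷4 = 5 each, +1 to first 3
Round 2: Briarlake=13 Elkhorn=20 Hollowpine=16 Juniper=19 → close Elkhorn (overflow 6)
  20÷3 = 6 each, +1 to first 2
Round 3: Briarlake=20 Hollowpine=23 Juniper=25 → close Hollowpine (overflow 13)
  23÷2 = 11 each, +1 to first 1
Round 4: Briarlake=32 Juniper=36 → close Briarlake (overflow 24)
  32÷1 = 32 each, +1 to first 0

Closure order: Cedarfen, Elkhorn, Hollowpine, Briarlake
Last habitat: Juniper with 68 animals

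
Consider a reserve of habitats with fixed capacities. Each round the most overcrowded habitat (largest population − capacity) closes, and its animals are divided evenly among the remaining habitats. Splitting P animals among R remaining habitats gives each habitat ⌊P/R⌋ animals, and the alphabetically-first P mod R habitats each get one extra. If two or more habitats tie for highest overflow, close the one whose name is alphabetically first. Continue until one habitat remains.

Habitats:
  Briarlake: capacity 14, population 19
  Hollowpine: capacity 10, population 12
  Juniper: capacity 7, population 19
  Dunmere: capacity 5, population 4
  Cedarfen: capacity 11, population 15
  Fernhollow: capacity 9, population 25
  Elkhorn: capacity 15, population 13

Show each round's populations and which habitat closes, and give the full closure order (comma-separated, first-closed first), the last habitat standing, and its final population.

Round 1: Briarlake=19 Cedarfen=15 Dunmere=4 Elkhorn=13 Fernhollow=25 Hollowpine=12 Juniper=19 → close Fernhollow (overflow 16)
  25÷6 = 4 each, +1 to first 1
Round 2: Briarlake=24 Cedarfen=19 Dunmere=8 Elkhorn=17 Hollowpine=16 Juniper=23 → close Juniper (overflow 16)
  23÷5 = 4 each, +1 to first 3
Round 3: Briarlake=29 Cedarfen=24 Dunmere=13 Elkhorn=21 Hollowpine=20 → close Briarlake (overflow 15)
  29÷4 = 7 each, +1 to first 1
Round 4: Cedarfen=32 Dunmere=20 Elkhorn=28 Hollowpine=27 → close Cedarfen (overflow 21)
  32÷3 = 10 each, +1 to first 2
Round 5: Dunmere=31 Elkhorn=39 Hollowpine=37 → close Hollowpine (overflow 27)
  37÷2 = 18 each, +1 to first 1
Round 6: Dunmere=50 Elkhorn=57 → close Dunmere (overflow 45)
  50÷1 = 50 each, +1 to first 0

Closure order: Fernhollow, Juniper, Briarlake, Cedarfen, Hollowpine, Dunmere
Last habitat: Elkhorn with 107 animals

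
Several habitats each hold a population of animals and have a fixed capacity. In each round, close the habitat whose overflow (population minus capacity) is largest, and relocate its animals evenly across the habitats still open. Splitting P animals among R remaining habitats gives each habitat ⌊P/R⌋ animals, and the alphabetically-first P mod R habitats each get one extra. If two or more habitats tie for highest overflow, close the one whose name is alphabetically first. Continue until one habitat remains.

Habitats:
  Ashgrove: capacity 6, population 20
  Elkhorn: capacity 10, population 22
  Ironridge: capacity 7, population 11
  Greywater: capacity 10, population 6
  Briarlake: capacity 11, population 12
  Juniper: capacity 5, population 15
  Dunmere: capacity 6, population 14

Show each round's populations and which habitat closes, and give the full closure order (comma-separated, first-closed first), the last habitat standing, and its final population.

Closure order: Ashgrove, Elkhorn, Juniper, Dunmere, Briarlake, Ironridge
Last habitat: Greywater with 100 animals

Round 1: Ashgrove=20 Briarlake=12 Dunmere=14 Elkhorn=22 Greywater=6 Ironridge=11 Juniper=15 → close Ashgrove (overflow 14)
  20÷6 = 3 each, +1 to first 2
Round 2: Briarlake=16 Dunmere=18 Elkhorn=25 Greywater=9 Ironridge=14 Juniper=18 → close Elkhorn (overflow 15)
  25÷5 = 5 each, +1 to first 0
Round 3: Briarlake=21 Dunmere=23 Greywater=14 Ironridge=19 Juniper=23 → close Juniper (overflow 18)
  23÷4 = 5 each, +1 to first 3
Round 4: Briarlake=27 Dunmere=29 Greywater=20 Ironridge=24 → close Dunmere (overflow 23)
  29÷3 = 9 each, +1 to first 2
Round 5: Briarlake=37 Greywater=30 Ironridge=33 → close Briarlake (overflow 26)
  37÷2 = 18 each, +1 to first 1
Round 6: Greywater=49 Ironridge=51 → close Ironridge (overflow 44)
  51÷1 = 51 each, +1 to first 0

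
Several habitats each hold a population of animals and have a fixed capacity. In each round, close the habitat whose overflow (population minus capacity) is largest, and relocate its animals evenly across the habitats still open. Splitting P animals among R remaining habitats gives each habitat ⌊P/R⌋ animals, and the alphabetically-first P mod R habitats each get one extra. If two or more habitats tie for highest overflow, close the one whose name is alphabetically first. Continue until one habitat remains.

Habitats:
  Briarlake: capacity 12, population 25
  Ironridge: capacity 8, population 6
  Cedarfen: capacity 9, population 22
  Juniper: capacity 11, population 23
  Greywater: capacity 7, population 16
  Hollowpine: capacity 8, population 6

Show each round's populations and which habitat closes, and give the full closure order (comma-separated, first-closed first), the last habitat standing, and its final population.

Closure order: Briarlake, Cedarfen, Juniper, Greywater, Hollowpine
Last habitat: Ironridge with 98 animals

Round 1: Briarlake=25 Cedarfen=22 Greywater=16 Hollowpine=6 Ironridge=6 Juniper=23 → close Briarlake (overflow 13)
  25÷5 = 5 each, +1 to first 0
Round 2: Cedarfen=27 Greywater=21 Hollowpine=11 Ironridge=11 Juniper=28 → close Cedarfen (overflow 18)
  27÷4 = 6 each, +1 to first 3
Round 3: Greywater=28 Hollowpine=18 Ironridge=18 Juniper=34 → close Juniper (overflow 23)
  34÷3 = 11 each, +1 to first 1
Round 4: Greywater=40 Hollowpine=29 Ironridge=29 → close Greywater (overflow 33)
  40÷2 = 20 each, +1 to first 0
Round 5: Hollowpine=49 Ironridge=49 → close Hollowpine (overflow 41)
  49÷1 = 49 each, +1 to first 0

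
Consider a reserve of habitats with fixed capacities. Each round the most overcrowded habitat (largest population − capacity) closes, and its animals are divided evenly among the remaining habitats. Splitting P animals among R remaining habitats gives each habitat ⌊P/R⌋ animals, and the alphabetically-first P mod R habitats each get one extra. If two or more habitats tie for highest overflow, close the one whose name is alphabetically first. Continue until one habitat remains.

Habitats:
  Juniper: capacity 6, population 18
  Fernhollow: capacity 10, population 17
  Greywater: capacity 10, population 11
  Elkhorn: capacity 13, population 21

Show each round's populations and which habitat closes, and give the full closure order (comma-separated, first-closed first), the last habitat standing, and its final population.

Closure order: Juniper, Elkhorn, Fernhollow
Last habitat: Greywater with 67 animals

Round 1: Elkhorn=21 Fernhollow=17 Greywater=11 Juniper=18 → close Juniper (overflow 12)
  18÷3 = 6 each, +1 to first 0
Round 2: Elkhorn=27 Fernhollow=23 Greywater=17 → close Elkhorn (overflow 14)
  27÷2 = 13 each, +1 to first 1
Round 3: Fernhollow=37 Greywater=30 → close Fernhollow (overflow 27)
  37÷1 = 37 each, +1 to first 0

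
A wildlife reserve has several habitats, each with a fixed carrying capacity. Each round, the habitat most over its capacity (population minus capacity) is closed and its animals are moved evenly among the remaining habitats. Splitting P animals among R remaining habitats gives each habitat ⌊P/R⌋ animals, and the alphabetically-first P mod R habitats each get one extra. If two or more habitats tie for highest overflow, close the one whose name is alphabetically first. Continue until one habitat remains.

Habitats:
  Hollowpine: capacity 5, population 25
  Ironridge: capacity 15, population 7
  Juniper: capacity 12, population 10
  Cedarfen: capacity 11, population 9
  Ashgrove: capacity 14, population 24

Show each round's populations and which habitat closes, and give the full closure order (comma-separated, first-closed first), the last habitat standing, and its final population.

Closure order: Hollowpine, Ashgrove, Cedarfen, Juniper
Last habitat: Ironridge with 75 animals

Round 1: Ashgrove=24 Cedarfen=9 Hollowpine=25 Ironridge=7 Juniper=10 → close Hollowpine (overflow 20)
  25÷4 = 6 each, +1 to first 1
Round 2: Ashgrove=31 Cedarfen=15 Ironridge=13 Juniper=16 → close Ashgrove (overflow 17)
  31÷3 = 10 each, +1 to first 1
Round 3: Cedarfen=26 Ironridge=23 Juniper=26 → close Cedarfen (overflow 15)
  26÷2 = 13 each, +1 to first 0
Round 4: Ironridge=36 Juniper=39 → close Juniper (overflow 27)
  39÷1 = 39 each, +1 to first 0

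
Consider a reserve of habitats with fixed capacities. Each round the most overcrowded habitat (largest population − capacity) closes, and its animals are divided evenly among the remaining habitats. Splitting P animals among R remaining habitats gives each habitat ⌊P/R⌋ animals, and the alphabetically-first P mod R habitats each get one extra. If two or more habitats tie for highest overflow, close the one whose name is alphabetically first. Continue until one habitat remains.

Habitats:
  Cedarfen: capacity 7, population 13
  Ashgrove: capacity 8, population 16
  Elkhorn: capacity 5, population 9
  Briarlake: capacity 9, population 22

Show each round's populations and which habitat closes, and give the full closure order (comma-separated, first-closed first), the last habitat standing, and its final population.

Closure order: Briarlake, Ashgrove, Cedarfen
Last habitat: Elkhorn with 60 animals

Round 1: Ashgrove=16 Briarlake=22 Cedarfen=13 Elkhorn=9 → close Briarlake (overflow 13)
  22÷3 = 7 each, +1 to first 1
Round 2: Ashgrove=24 Cedarfen=20 Elkhorn=16 → close Ashgrove (overflow 16)
  24÷2 = 12 each, +1 to first 0
Round 3: Cedarfen=32 Elkhorn=28 → close Cedarfen (overflow 25)
  32÷1 = 32 each, +1 to first 0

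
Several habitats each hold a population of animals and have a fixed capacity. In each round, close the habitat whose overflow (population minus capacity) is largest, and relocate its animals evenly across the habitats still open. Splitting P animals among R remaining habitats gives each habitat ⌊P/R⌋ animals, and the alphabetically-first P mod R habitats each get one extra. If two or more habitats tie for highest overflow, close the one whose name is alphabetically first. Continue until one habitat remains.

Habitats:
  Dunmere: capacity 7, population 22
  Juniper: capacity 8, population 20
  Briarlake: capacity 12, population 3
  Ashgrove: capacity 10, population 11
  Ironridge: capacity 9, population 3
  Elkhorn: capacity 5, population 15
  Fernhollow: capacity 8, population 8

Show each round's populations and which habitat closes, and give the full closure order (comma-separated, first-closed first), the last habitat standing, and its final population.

Round 1: Ashgrove=11 Briarlake=3 Dunmere=22 Elkhorn=15 Fernhollow=8 Ironridge=3 Juniper=20 → close Dunmere (overflow 15)
  22÷6 = 3 each, +1 to first 4
Round 2: Ashgrove=15 Briarlake=7 Elkhorn=19 Fernhollow=12 Ironridge=6 Juniper=23 → close Juniper (overflow 15)
  23÷5 = 4 each, +1 to first 3
Round 3: Ashgrove=20 Briarlake=12 Elkhorn=24 Fernhollow=16 Ironridge=10 → close Elkhorn (overflow 19)
  24÷4 = 6 each, +1 to first 0
Round 4: Ashgrove=26 Briarlake=18 Fernhollow=22 Ironridge=16 → close Ashgrove (overflow 16)
  26÷3 = 8 each, +1 to first 2
Round 5: Briarlake=27 Fernhollow=31 Ironridge=24 → close Fernhollow (overflow 23)
  31÷2 = 15 each, +1 to first 1
Round 6: Briarlake=43 Ironridge=39 → close Briarlake (overflow 31)
  43÷1 = 43 each, +1 to first 0

Closure order: Dunmere, Juniper, Elkhorn, Ashgrove, Fernhollow, Briarlake
Last habitat: Ironridge with 82 animals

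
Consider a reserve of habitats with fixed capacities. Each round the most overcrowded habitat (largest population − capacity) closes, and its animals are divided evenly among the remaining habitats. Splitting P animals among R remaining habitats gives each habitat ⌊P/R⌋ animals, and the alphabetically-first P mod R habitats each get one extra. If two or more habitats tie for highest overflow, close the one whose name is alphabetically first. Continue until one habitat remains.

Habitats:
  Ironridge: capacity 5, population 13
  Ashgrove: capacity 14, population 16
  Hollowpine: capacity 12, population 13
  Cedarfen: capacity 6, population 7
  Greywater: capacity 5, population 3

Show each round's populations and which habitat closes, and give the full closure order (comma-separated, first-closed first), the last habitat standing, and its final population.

Closure order: Ironridge, Ashgrove, Cedarfen, Hollowpine
Last habitat: Greywater with 52 animals

Round 1: Ashgrove=16 Cedarfen=7 Greywater=3 Hollowpine=13 Ironridge=13 → close Ironridge (overflow 8)
  13÷4 = 3 each, +1 to first 1
Round 2: Ashgrove=20 Cedarfen=10 Greywater=6 Hollowpine=16 → close Ashgrove (overflow 6)
  20÷3 = 6 each, +1 to first 2
Round 3: Cedarfen=17 Greywater=13 Hollowpine=22 → close Cedarfen (overflow 11)
  17÷2 = 8 each, +1 to first 1
Round 4: Greywater=22 Hollowpine=30 → close Hollowpine (overflow 18)
  30÷1 = 30 each, +1 to first 0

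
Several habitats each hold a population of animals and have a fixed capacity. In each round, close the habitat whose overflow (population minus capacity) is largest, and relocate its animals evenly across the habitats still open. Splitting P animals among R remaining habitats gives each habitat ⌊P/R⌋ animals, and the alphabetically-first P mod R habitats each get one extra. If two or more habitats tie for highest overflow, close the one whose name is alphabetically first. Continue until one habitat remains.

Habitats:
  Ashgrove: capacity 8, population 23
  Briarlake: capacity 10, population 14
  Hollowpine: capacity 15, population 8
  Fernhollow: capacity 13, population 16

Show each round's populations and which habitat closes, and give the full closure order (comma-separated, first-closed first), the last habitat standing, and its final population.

Round 1: Ashgrove=23 Briarlake=14 Fernhollow=16 Hollowpine=8 → close Ashgrove (overflow 15)
  23÷3 = 7 each, +1 to first 2
Round 2: Briarlake=22 Fernhollow=24 Hollowpine=15 → close Briarlake (overflow 12)
  22÷2 = 11 each, +1 to first 0
Round 3: Fernhollow=35 Hollowpine=26 → close Fernhollow (overflow 22)
  35÷1 = 35 each, +1 to first 0

Closure order: Ashgrove, Briarlake, Fernhollow
Last habitat: Hollowpine with 61 animals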